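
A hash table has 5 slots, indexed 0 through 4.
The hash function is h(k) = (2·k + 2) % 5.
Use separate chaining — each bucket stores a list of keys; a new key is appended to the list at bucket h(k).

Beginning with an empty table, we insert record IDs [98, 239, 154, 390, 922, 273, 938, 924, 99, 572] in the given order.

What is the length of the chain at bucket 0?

Insert 98: h=3, bucket 3 empty → new chain.
Insert 239: h=0, bucket 0 empty → new chain.
Insert 154: h=0, bucket 0 nonempty → append to chain.
Insert 390: h=2, bucket 2 empty → new chain.
Insert 922: h=1, bucket 1 empty → new chain.
Insert 273: h=3, bucket 3 nonempty → append to chain.
Insert 938: h=3, bucket 3 nonempty → append to chain.
Insert 924: h=0, bucket 0 nonempty → append to chain.
Insert 99: h=0, bucket 0 nonempty → append to chain.
Insert 572: h=1, bucket 1 nonempty → append to chain.
Final buckets:
0: 239 -> 154 -> 924 -> 99
1: 922 -> 572
2: 390
3: 98 -> 273 -> 938
4: -

4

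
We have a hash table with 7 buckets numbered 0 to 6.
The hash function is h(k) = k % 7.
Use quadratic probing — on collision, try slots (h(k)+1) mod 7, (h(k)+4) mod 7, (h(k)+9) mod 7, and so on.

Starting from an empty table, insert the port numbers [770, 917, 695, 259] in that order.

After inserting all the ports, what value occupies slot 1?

917

Insert 770: h=0, slot 0 empty -> index 0.
Insert 917: h=0, slot 0 occupied -> index 1.
Insert 695: h=2, slot 2 empty -> index 2.
Insert 259: h=0, slots 0,1 occupied -> index 4.
Table: [770, 917, 695, ∅, 259, ∅, ∅]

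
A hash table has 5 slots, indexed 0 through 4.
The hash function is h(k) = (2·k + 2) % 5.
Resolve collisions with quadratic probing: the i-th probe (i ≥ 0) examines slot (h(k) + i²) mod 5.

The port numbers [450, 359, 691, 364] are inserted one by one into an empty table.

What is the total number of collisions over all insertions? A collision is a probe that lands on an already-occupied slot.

Insert 450: h=2, slot 2 empty => index 2.
Insert 359: h=0, slot 0 empty => index 0.
Insert 691: h=4, slot 4 empty => index 4.
Insert 364: h=0, slot 0 occupied => index 1.
Table: [359, 364, 450, ∅, 691]

1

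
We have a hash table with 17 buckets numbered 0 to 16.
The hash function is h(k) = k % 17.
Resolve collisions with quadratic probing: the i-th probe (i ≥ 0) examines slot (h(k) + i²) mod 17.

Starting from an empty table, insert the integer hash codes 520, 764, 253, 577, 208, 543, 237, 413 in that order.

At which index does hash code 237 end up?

520: h=10 -> slot 10
764: h=16 -> slot 16
253: h=15 -> slot 15
577: h=16, probe 16,0 -> slot 0
208: h=4 -> slot 4
543: h=16, probe 16,0,3 -> slot 3
237: h=16, probe 16,0,3,8 -> slot 8
413: h=5 -> slot 5
Table: [577, _, _, 543, 208, 413, _, _, 237, _, 520, _, _, _, _, 253, 764]

8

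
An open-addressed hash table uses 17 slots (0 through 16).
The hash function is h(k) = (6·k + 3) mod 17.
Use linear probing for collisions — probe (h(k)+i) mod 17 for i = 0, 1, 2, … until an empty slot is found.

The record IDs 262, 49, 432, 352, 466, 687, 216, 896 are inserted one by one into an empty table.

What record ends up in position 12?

Insert 262: h=11, slot 11 empty -> index 11.
Insert 49: h=8, slot 8 empty -> index 8.
Insert 432: h=11, slot 11 occupied -> index 12.
Insert 352: h=7, slot 7 empty -> index 7.
Insert 466: h=11, slots 11,12 occupied -> index 13.
Insert 687: h=11, slots 11,12,13 occupied -> index 14.
Insert 216: h=7, slots 7,8 occupied -> index 9.
Insert 896: h=7, slots 7,8,9 occupied -> index 10.
Table: [-, -, -, -, -, -, -, 352, 49, 216, 896, 262, 432, 466, 687, -, -]

432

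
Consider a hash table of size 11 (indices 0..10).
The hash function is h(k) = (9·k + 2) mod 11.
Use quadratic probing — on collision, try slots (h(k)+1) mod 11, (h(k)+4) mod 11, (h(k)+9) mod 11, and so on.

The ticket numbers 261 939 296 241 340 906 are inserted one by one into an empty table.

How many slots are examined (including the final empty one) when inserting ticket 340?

261 hashes to 8; slot 8 is free => place at 8.
939 hashes to 5; slot 5 is free => place at 5.
296 hashes to 4; slot 4 is free => place at 4.
241 hashes to 4; 4,5,8 taken => place at 2.
340 hashes to 4; 4,5,8,2 taken => place at 9.
906 hashes to 5; 5 taken => place at 6.
Table: [∅, ∅, 241, ∅, 296, 939, 906, ∅, 261, 340, ∅]

5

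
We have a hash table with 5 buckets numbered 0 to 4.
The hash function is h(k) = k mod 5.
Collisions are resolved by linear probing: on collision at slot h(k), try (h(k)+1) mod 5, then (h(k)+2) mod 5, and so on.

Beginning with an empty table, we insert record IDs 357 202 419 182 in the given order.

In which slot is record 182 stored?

357: h=2 → slot 2
202: h=2, probe 2,3 → slot 3
419: h=4 → slot 4
182: h=2, probe 2,3,4,0 → slot 0
Table: [182, ., 357, 202, 419]

0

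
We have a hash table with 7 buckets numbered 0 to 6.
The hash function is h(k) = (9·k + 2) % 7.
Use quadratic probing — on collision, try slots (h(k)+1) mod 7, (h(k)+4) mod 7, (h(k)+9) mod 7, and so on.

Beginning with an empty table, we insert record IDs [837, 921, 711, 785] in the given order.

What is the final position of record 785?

837 hashes to 3; slot 3 is free -> place at 3.
921 hashes to 3; 3 taken -> place at 4.
711 hashes to 3; 3,4 taken -> place at 0.
785 hashes to 4; 4 taken -> place at 5.
Table: [711, -, -, 837, 921, 785, -]

5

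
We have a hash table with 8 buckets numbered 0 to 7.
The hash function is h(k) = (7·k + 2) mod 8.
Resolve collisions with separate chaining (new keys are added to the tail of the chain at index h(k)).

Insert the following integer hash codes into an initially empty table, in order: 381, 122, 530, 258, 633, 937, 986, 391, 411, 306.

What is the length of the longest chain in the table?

Insert 381: h=5, bucket 5 empty -> new chain.
Insert 122: h=0, bucket 0 empty -> new chain.
Insert 530: h=0, bucket 0 nonempty -> append to chain.
Insert 258: h=0, bucket 0 nonempty -> append to chain.
Insert 633: h=1, bucket 1 empty -> new chain.
Insert 937: h=1, bucket 1 nonempty -> append to chain.
Insert 986: h=0, bucket 0 nonempty -> append to chain.
Insert 391: h=3, bucket 3 empty -> new chain.
Insert 411: h=7, bucket 7 empty -> new chain.
Insert 306: h=0, bucket 0 nonempty -> append to chain.
Final buckets:
0: 122 -> 530 -> 258 -> 986 -> 306
1: 633 -> 937
2: ∅
3: 391
4: ∅
5: 381
6: ∅
7: 411

5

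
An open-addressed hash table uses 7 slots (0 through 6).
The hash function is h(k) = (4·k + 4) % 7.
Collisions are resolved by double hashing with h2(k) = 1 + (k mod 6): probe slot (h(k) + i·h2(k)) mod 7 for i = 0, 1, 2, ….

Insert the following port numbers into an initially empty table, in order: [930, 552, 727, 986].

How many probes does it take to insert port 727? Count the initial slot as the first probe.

2

930: h=0 -> slot 0
552: h=0, h2=1, probe 0,1 -> slot 1
727: h=0, h2=2, probe 0,2 -> slot 2
986: h=0, h2=3, probe 0,3 -> slot 3
Table: [930, 552, 727, 986, ∅, ∅, ∅]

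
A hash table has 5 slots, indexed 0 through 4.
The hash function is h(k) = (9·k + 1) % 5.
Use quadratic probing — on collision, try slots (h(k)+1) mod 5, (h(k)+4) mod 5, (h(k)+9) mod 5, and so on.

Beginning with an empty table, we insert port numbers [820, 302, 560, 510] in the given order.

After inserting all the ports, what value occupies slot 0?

510

820 hashes to 1; slot 1 is free -> place at 1.
302 hashes to 4; slot 4 is free -> place at 4.
560 hashes to 1; 1 taken -> place at 2.
510 hashes to 1; 1,2 taken -> place at 0.
Table: [510, 820, 560, —, 302]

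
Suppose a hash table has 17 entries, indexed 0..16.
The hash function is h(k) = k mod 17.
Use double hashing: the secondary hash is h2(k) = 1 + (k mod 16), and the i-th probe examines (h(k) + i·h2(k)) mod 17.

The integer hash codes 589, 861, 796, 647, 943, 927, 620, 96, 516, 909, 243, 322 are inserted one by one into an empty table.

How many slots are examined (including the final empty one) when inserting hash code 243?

3

589: h=11 => slot 11
861: h=11, h2=14, probe 11,8 => slot 8
796: h=14 => slot 14
647: h=1 => slot 1
943: h=8, h2=16, probe 8,7 => slot 7
927: h=9 => slot 9
620: h=8, h2=13, probe 8,4 => slot 4
96: h=11, h2=1, probe 11,12 => slot 12
516: h=6 => slot 6
909: h=8, h2=14, probe 8,5 => slot 5
243: h=5, h2=4, probe 5,9,13 => slot 13
322: h=16 => slot 16
Table: [., 647, ., ., 620, 909, 516, 943, 861, 927, ., 589, 96, 243, 796, ., 322]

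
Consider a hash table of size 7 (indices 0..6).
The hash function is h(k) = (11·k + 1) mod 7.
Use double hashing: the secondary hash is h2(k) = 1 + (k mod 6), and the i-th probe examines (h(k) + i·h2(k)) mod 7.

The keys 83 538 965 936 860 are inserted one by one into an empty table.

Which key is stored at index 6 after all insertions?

860

83 hashes to 4; slot 4 is free => place at 4.
538 hashes to 4, h2=5; 4 taken => place at 2.
965 hashes to 4, h2=6; 4 taken => place at 3.
936 hashes to 0; slot 0 is free => place at 0.
860 hashes to 4, h2=3; 4,0,3 taken => place at 6.
Table: [936, ∅, 538, 965, 83, ∅, 860]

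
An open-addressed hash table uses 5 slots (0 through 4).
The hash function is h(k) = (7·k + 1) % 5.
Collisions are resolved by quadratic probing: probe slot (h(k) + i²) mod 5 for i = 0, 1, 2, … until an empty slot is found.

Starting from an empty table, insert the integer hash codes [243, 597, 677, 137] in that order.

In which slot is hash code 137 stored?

4

243 hashes to 2; slot 2 is free → place at 2.
597 hashes to 0; slot 0 is free → place at 0.
677 hashes to 0; 0 taken → place at 1.
137 hashes to 0; 0,1 taken → place at 4.
Table: [597, 677, 243, ., 137]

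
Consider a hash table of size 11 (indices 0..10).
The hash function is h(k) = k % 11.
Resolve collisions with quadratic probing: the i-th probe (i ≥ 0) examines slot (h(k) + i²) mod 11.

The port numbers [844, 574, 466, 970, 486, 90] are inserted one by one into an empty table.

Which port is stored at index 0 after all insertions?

90

844 hashes to 8; slot 8 is free => place at 8.
574 hashes to 2; slot 2 is free => place at 2.
466 hashes to 4; slot 4 is free => place at 4.
970 hashes to 2; 2 taken => place at 3.
486 hashes to 2; 2,3 taken => place at 6.
90 hashes to 2; 2,3,6 taken => place at 0.
Table: [90, ., 574, 970, 466, ., 486, ., 844, ., .]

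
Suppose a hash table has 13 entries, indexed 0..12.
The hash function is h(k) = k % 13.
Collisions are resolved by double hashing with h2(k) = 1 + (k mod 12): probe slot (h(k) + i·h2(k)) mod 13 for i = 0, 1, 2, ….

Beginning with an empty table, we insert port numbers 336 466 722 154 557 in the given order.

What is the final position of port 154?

5

Insert 336: h=11, slot 11 empty => index 11.
Insert 466: h=11, h2=11, slot 11 occupied => index 9.
Insert 722: h=7, slot 7 empty => index 7.
Insert 154: h=11, h2=11, slots 11,9,7 occupied => index 5.
Insert 557: h=11, h2=6, slot 11 occupied => index 4.
Table: [-, -, -, -, 557, 154, -, 722, -, 466, -, 336, -]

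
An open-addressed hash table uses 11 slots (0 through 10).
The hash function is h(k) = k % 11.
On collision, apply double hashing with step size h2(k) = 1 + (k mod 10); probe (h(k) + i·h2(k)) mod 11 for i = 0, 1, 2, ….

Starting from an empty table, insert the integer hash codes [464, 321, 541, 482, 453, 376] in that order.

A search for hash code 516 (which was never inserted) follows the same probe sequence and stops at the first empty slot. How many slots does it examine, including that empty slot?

Insert 464: h=2, slot 2 empty => index 2.
Insert 321: h=2, h2=2, slot 2 occupied => index 4.
Insert 541: h=2, h2=2, slots 2,4 occupied => index 6.
Insert 482: h=9, slot 9 empty => index 9.
Insert 453: h=2, h2=4, slots 2,6 occupied => index 10.
Insert 376: h=2, h2=7, slots 2,9 occupied => index 5.
Table: [., ., 464, ., 321, 376, 541, ., ., 482, 453]
Lookup 516: h=10, h2=7, probe 10,6,2,9,5,1 → slot 1 empty, not found.

6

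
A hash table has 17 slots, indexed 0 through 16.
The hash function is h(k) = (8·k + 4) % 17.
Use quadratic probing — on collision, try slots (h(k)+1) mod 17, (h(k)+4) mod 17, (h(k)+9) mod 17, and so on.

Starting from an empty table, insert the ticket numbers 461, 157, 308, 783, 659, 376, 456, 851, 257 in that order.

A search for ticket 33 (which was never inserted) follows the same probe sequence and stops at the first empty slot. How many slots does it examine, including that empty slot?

461: h=3 => slot 3
157: h=2 => slot 2
308: h=3, probe 3,4 => slot 4
783: h=12 => slot 12
659: h=6 => slot 6
376: h=3, probe 3,4,7 => slot 7
456: h=14 => slot 14
851: h=12, probe 12,13 => slot 13
257: h=3, probe 3,4,7,12,2,11 => slot 11
Table: [., ., 157, 461, 308, ., 659, 376, ., ., ., 257, 783, 851, 456, ., .]
Lookup 33: h=13, probe 13,14,0 → slot 0 empty, not found.

3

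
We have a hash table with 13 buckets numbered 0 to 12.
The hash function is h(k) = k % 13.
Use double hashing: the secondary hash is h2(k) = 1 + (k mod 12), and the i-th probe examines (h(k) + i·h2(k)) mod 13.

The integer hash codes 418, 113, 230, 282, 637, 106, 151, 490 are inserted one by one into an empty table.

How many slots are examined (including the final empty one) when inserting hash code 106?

418 hashes to 2; slot 2 is free → place at 2.
113 hashes to 9; slot 9 is free → place at 9.
230 hashes to 9, h2=3; 9 taken → place at 12.
282 hashes to 9, h2=7; 9 taken → place at 3.
637 hashes to 0; slot 0 is free → place at 0.
106 hashes to 2, h2=11; 2,0 taken → place at 11.
151 hashes to 8; slot 8 is free → place at 8.
490 hashes to 9, h2=11; 9 taken → place at 7.
Table: [637, ∅, 418, 282, ∅, ∅, ∅, 490, 151, 113, ∅, 106, 230]

3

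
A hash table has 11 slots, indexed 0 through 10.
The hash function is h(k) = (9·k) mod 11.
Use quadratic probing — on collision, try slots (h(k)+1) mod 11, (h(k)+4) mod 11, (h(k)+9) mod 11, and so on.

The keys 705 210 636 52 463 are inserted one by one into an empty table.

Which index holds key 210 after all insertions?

705: h=9 -> slot 9
210: h=9, probe 9,10 -> slot 10
636: h=4 -> slot 4
52: h=6 -> slot 6
463: h=9, probe 9,10,2 -> slot 2
Table: [_, _, 463, _, 636, _, 52, _, _, 705, 210]

10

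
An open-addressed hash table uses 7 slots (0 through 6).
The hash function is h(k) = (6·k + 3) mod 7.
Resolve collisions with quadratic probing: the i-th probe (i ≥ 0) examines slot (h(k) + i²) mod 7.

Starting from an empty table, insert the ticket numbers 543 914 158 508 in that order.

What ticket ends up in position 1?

508

543 hashes to 6; slot 6 is free → place at 6.
914 hashes to 6; 6 taken → place at 0.
158 hashes to 6; 6,0 taken → place at 3.
508 hashes to 6; 6,0,3 taken → place at 1.
Table: [914, 508, —, 158, —, —, 543]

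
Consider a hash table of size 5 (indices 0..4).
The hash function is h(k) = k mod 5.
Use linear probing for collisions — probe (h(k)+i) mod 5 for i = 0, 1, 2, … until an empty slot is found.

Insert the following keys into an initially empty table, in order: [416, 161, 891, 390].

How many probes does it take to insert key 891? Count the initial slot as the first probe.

416 hashes to 1; slot 1 is free => place at 1.
161 hashes to 1; 1 taken => place at 2.
891 hashes to 1; 1,2 taken => place at 3.
390 hashes to 0; slot 0 is free => place at 0.
Table: [390, 416, 161, 891, -]

3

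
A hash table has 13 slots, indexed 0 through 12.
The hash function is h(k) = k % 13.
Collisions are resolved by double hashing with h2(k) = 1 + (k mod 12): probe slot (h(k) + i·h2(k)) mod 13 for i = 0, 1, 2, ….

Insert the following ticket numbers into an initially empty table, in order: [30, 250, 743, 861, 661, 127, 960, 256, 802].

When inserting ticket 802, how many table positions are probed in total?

2

30 hashes to 4; slot 4 is free → place at 4.
250 hashes to 3; slot 3 is free → place at 3.
743 hashes to 2; slot 2 is free → place at 2.
861 hashes to 3, h2=10; 3 taken → place at 0.
661 hashes to 11; slot 11 is free → place at 11.
127 hashes to 10; slot 10 is free → place at 10.
960 hashes to 11, h2=1; 11 taken → place at 12.
256 hashes to 9; slot 9 is free → place at 9.
802 hashes to 9, h2=11; 9 taken → place at 7.
Table: [861, -, 743, 250, 30, -, -, 802, -, 256, 127, 661, 960]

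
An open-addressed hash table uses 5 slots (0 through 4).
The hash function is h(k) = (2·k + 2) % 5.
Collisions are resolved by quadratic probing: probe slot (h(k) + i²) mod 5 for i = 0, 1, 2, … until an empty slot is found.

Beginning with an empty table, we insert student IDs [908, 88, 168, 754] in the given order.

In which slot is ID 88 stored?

908: h=3 -> slot 3
88: h=3, probe 3,4 -> slot 4
168: h=3, probe 3,4,2 -> slot 2
754: h=0 -> slot 0
Table: [754, -, 168, 908, 88]

4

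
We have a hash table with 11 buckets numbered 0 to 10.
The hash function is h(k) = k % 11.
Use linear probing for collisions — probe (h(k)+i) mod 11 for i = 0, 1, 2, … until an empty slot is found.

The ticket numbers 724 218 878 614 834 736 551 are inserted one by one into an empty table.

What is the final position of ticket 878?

0

724: h=9 => slot 9
218: h=9, probe 9,10 => slot 10
878: h=9, probe 9,10,0 => slot 0
614: h=9, probe 9,10,0,1 => slot 1
834: h=9, probe 9,10,0,1,2 => slot 2
736: h=10, probe 10,0,1,2,3 => slot 3
551: h=1, probe 1,2,3,4 => slot 4
Table: [878, 614, 834, 736, 551, —, —, —, —, 724, 218]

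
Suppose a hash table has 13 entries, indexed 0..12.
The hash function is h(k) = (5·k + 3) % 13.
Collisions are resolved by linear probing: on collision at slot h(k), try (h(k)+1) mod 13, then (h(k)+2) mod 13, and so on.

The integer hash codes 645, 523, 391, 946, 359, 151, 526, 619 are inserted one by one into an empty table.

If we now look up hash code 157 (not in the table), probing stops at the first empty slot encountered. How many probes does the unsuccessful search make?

4

645 hashes to 4; slot 4 is free => place at 4.
523 hashes to 5; slot 5 is free => place at 5.
391 hashes to 8; slot 8 is free => place at 8.
946 hashes to 1; slot 1 is free => place at 1.
359 hashes to 4; 4,5 taken => place at 6.
151 hashes to 4; 4,5,6 taken => place at 7.
526 hashes to 7; 7,8 taken => place at 9.
619 hashes to 4; 4,5,6,7,8,9 taken => place at 10.
Table: [_, 946, _, _, 645, 523, 359, 151, 391, 526, 619, _, _]
Lookup 157: h=8, probe 8,9,10,11 → slot 11 empty, not found.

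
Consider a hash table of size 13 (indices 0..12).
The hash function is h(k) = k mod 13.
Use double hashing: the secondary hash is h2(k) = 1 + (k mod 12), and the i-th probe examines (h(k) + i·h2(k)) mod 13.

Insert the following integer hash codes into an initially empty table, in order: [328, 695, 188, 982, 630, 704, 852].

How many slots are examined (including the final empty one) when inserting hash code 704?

Insert 328: h=3, slot 3 empty → index 3.
Insert 695: h=6, slot 6 empty → index 6.
Insert 188: h=6, h2=9, slot 6 occupied → index 2.
Insert 982: h=7, slot 7 empty → index 7.
Insert 630: h=6, h2=7, slot 6 occupied → index 0.
Insert 704: h=2, h2=9, slot 2 occupied → index 11.
Insert 852: h=7, h2=1, slot 7 occupied → index 8.
Table: [630, —, 188, 328, —, —, 695, 982, 852, —, —, 704, —]

2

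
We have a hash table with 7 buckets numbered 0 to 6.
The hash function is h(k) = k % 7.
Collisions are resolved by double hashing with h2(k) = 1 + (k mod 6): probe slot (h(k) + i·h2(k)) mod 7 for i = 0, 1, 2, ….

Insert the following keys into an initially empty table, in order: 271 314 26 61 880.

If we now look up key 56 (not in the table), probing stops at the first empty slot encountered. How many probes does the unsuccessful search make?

4

271 hashes to 5; slot 5 is free -> place at 5.
314 hashes to 6; slot 6 is free -> place at 6.
26 hashes to 5, h2=3; 5 taken -> place at 1.
61 hashes to 5, h2=2; 5 taken -> place at 0.
880 hashes to 5, h2=5; 5 taken -> place at 3.
Table: [61, 26, ∅, 880, ∅, 271, 314]
Lookup 56: h=0, h2=3, probe 0,3,6,2 → slot 2 empty, not found.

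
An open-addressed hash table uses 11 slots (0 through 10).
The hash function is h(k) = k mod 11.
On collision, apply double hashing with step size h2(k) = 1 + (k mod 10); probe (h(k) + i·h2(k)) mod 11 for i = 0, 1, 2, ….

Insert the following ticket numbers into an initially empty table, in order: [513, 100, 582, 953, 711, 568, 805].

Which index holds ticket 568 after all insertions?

Insert 513: h=7, slot 7 empty → index 7.
Insert 100: h=1, slot 1 empty → index 1.
Insert 582: h=10, slot 10 empty → index 10.
Insert 953: h=7, h2=4, slot 7 occupied → index 0.
Insert 711: h=7, h2=2, slot 7 occupied → index 9.
Insert 568: h=7, h2=9, slot 7 occupied → index 5.
Insert 805: h=2, slot 2 empty → index 2.
Table: [953, 100, 805, ∅, ∅, 568, ∅, 513, ∅, 711, 582]

5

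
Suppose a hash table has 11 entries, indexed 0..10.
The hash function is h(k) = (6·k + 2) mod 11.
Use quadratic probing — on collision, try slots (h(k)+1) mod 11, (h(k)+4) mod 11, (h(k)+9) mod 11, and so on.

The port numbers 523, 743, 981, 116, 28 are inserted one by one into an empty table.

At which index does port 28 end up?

10

Insert 523: h=5, slot 5 empty => index 5.
Insert 743: h=5, slot 5 occupied => index 6.
Insert 981: h=3, slot 3 empty => index 3.
Insert 116: h=5, slots 5,6 occupied => index 9.
Insert 28: h=5, slots 5,6,9,3 occupied => index 10.
Table: [∅, ∅, ∅, 981, ∅, 523, 743, ∅, ∅, 116, 28]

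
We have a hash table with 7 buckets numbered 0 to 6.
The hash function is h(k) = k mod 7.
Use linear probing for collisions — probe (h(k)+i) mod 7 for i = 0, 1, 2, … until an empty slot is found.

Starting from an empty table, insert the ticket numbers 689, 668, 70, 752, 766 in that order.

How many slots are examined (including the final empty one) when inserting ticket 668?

689 hashes to 3; slot 3 is free → place at 3.
668 hashes to 3; 3 taken → place at 4.
70 hashes to 0; slot 0 is free → place at 0.
752 hashes to 3; 3,4 taken → place at 5.
766 hashes to 3; 3,4,5 taken → place at 6.
Table: [70, -, -, 689, 668, 752, 766]

2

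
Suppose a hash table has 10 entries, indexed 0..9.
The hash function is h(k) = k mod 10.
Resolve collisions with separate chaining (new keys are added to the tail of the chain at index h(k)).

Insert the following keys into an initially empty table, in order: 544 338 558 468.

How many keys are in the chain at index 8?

3

544 -> bucket 4
338 -> bucket 8
558 -> bucket 8 (collision)
468 -> bucket 8 (collision)
Final buckets:
0: -
1: -
2: -
3: -
4: 544
5: -
6: -
7: -
8: 338 -> 558 -> 468
9: -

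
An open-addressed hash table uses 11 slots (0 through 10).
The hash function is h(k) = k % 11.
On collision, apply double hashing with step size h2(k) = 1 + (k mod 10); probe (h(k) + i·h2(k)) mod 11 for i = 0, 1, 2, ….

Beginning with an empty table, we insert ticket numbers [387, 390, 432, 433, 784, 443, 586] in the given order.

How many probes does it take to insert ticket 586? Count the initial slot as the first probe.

2

387: h=2 => slot 2
390: h=5 => slot 5
432: h=3 => slot 3
433: h=4 => slot 4
784: h=3, h2=5, probe 3,8 => slot 8
443: h=3, h2=4, probe 3,7 => slot 7
586: h=3, h2=7, probe 3,10 => slot 10
Table: [∅, ∅, 387, 432, 433, 390, ∅, 443, 784, ∅, 586]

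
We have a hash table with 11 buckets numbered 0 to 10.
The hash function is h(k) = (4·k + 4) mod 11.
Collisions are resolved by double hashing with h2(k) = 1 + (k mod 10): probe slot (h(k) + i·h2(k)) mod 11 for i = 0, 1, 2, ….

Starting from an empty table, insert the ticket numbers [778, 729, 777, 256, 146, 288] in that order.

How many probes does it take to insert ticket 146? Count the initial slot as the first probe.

778 hashes to 3; slot 3 is free → place at 3.
729 hashes to 5; slot 5 is free → place at 5.
777 hashes to 10; slot 10 is free → place at 10.
256 hashes to 5, h2=7; 5 taken → place at 1.
146 hashes to 5, h2=7; 5,1 taken → place at 8.
288 hashes to 1, h2=9; 1,10,8 taken → place at 6.
Table: [-, 256, -, 778, -, 729, 288, -, 146, -, 777]

3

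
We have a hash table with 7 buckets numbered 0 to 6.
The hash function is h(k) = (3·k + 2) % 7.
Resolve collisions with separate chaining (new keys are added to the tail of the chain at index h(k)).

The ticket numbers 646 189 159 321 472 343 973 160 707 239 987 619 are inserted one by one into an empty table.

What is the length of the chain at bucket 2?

Insert 646: h=1, bucket 1 empty -> new chain.
Insert 189: h=2, bucket 2 empty -> new chain.
Insert 159: h=3, bucket 3 empty -> new chain.
Insert 321: h=6, bucket 6 empty -> new chain.
Insert 472: h=4, bucket 4 empty -> new chain.
Insert 343: h=2, bucket 2 nonempty -> append to chain.
Insert 973: h=2, bucket 2 nonempty -> append to chain.
Insert 160: h=6, bucket 6 nonempty -> append to chain.
Insert 707: h=2, bucket 2 nonempty -> append to chain.
Insert 239: h=5, bucket 5 empty -> new chain.
Insert 987: h=2, bucket 2 nonempty -> append to chain.
Insert 619: h=4, bucket 4 nonempty -> append to chain.
Final buckets:
0: _
1: 646
2: 189 -> 343 -> 973 -> 707 -> 987
3: 159
4: 472 -> 619
5: 239
6: 321 -> 160

5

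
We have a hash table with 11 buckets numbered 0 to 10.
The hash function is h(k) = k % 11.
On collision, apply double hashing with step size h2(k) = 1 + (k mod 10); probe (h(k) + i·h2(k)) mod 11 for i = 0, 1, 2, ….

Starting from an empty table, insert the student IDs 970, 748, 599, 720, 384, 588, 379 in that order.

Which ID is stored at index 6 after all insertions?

720

970 hashes to 2; slot 2 is free => place at 2.
748 hashes to 0; slot 0 is free => place at 0.
599 hashes to 5; slot 5 is free => place at 5.
720 hashes to 5, h2=1; 5 taken => place at 6.
384 hashes to 10; slot 10 is free => place at 10.
588 hashes to 5, h2=9; 5 taken => place at 3.
379 hashes to 5, h2=10; 5 taken => place at 4.
Table: [748, ∅, 970, 588, 379, 599, 720, ∅, ∅, ∅, 384]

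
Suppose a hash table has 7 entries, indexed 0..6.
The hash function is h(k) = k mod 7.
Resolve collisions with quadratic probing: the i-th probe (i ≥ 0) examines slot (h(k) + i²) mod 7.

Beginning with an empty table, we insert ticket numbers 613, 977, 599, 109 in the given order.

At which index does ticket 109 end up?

6

613 hashes to 4; slot 4 is free => place at 4.
977 hashes to 4; 4 taken => place at 5.
599 hashes to 4; 4,5 taken => place at 1.
109 hashes to 4; 4,5,1 taken => place at 6.
Table: [∅, 599, ∅, ∅, 613, 977, 109]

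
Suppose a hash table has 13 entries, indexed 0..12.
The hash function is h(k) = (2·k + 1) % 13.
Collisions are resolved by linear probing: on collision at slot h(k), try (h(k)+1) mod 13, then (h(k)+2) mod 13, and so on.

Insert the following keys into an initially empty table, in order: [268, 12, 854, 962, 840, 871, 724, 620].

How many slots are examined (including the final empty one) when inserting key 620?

3

268: h=4 → slot 4
12: h=12 → slot 12
854: h=6 → slot 6
962: h=1 → slot 1
840: h=4, probe 4,5 → slot 5
871: h=1, probe 1,2 → slot 2
724: h=6, probe 6,7 → slot 7
620: h=6, probe 6,7,8 → slot 8
Table: [., 962, 871, ., 268, 840, 854, 724, 620, ., ., ., 12]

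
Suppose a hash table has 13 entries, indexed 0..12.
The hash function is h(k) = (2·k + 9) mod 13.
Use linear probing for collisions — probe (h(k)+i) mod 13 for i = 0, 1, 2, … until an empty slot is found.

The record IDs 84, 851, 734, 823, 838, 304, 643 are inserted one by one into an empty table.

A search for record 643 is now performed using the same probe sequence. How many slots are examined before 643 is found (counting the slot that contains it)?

5

84 hashes to 8; slot 8 is free => place at 8.
851 hashes to 8; 8 taken => place at 9.
734 hashes to 8; 8,9 taken => place at 10.
823 hashes to 4; slot 4 is free => place at 4.
838 hashes to 8; 8,9,10 taken => place at 11.
304 hashes to 6; slot 6 is free => place at 6.
643 hashes to 8; 8,9,10,11 taken => place at 12.
Table: [_, _, _, _, 823, _, 304, _, 84, 851, 734, 838, 643]
Lookup 643: h=8, probe 8,9,10,11,12 → found at 12.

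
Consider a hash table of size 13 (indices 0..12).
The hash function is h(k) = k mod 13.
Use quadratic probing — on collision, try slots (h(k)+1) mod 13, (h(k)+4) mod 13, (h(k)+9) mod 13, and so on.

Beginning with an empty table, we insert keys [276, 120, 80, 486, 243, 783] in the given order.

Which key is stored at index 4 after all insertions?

120

Insert 276: h=3, slot 3 empty → index 3.
Insert 120: h=3, slot 3 occupied → index 4.
Insert 80: h=2, slot 2 empty → index 2.
Insert 486: h=5, slot 5 empty → index 5.
Insert 243: h=9, slot 9 empty → index 9.
Insert 783: h=3, slots 3,4 occupied → index 7.
Table: [—, —, 80, 276, 120, 486, —, 783, —, 243, —, —, —]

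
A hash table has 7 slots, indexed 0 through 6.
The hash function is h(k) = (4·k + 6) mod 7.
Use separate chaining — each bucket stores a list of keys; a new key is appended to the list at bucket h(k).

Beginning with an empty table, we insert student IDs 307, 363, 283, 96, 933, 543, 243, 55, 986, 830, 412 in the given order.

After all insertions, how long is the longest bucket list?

5

Insert 307: h=2, bucket 2 empty -> new chain.
Insert 363: h=2, bucket 2 nonempty -> append to chain.
Insert 283: h=4, bucket 4 empty -> new chain.
Insert 96: h=5, bucket 5 empty -> new chain.
Insert 933: h=0, bucket 0 empty -> new chain.
Insert 543: h=1, bucket 1 empty -> new chain.
Insert 243: h=5, bucket 5 nonempty -> append to chain.
Insert 55: h=2, bucket 2 nonempty -> append to chain.
Insert 986: h=2, bucket 2 nonempty -> append to chain.
Insert 830: h=1, bucket 1 nonempty -> append to chain.
Insert 412: h=2, bucket 2 nonempty -> append to chain.
Final buckets:
0: 933
1: 543 -> 830
2: 307 -> 363 -> 55 -> 986 -> 412
3: .
4: 283
5: 96 -> 243
6: .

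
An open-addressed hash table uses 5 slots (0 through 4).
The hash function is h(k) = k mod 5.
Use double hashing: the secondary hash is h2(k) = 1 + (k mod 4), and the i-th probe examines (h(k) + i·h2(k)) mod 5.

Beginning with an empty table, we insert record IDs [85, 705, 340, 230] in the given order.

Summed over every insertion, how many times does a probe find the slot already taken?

85: h=0 => slot 0
705: h=0, h2=2, probe 0,2 => slot 2
340: h=0, h2=1, probe 0,1 => slot 1
230: h=0, h2=3, probe 0,3 => slot 3
Table: [85, 340, 705, 230, ∅]

3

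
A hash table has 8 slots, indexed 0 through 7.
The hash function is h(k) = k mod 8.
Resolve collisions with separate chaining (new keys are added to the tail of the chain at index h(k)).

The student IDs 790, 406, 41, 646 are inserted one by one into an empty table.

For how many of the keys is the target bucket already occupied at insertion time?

790 → bucket 6
406 → bucket 6 (collision)
41 → bucket 1
646 → bucket 6 (collision)
Final buckets:
0: ∅
1: 41
2: ∅
3: ∅
4: ∅
5: ∅
6: 790 -> 406 -> 646
7: ∅

2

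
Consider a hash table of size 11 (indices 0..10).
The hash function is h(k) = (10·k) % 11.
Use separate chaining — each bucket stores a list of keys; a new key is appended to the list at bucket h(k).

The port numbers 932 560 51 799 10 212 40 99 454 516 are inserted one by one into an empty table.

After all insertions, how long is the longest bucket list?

3

932 -> bucket 3
560 -> bucket 1
51 -> bucket 4
799 -> bucket 4 (collision)
10 -> bucket 1 (collision)
212 -> bucket 8
40 -> bucket 4 (collision)
99 -> bucket 0
454 -> bucket 8 (collision)
516 -> bucket 1 (collision)
Final buckets:
0: 99
1: 560 -> 10 -> 516
2: ∅
3: 932
4: 51 -> 799 -> 40
5: ∅
6: ∅
7: ∅
8: 212 -> 454
9: ∅
10: ∅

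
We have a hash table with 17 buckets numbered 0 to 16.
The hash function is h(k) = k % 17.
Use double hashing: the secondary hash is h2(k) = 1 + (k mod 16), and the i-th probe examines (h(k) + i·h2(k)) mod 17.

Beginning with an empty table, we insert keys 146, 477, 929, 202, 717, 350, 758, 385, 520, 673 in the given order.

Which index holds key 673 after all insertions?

146 hashes to 10; slot 10 is free → place at 10.
477 hashes to 1; slot 1 is free → place at 1.
929 hashes to 11; slot 11 is free → place at 11.
202 hashes to 15; slot 15 is free → place at 15.
717 hashes to 3; slot 3 is free → place at 3.
350 hashes to 10, h2=15; 10 taken → place at 8.
758 hashes to 10, h2=7; 10 taken → place at 0.
385 hashes to 11, h2=2; 11 taken → place at 13.
520 hashes to 10, h2=9; 10 taken → place at 2.
673 hashes to 10, h2=2; 10 taken → place at 12.
Table: [758, 477, 520, 717, ., ., ., ., 350, ., 146, 929, 673, 385, ., 202, .]

12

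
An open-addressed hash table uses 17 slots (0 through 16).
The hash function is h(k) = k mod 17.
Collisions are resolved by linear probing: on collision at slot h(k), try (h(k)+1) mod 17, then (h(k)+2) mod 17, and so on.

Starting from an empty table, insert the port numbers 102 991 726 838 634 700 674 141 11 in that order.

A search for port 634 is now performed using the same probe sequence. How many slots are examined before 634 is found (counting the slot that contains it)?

102 hashes to 0; slot 0 is free => place at 0.
991 hashes to 5; slot 5 is free => place at 5.
726 hashes to 12; slot 12 is free => place at 12.
838 hashes to 5; 5 taken => place at 6.
634 hashes to 5; 5,6 taken => place at 7.
700 hashes to 3; slot 3 is free => place at 3.
674 hashes to 11; slot 11 is free => place at 11.
141 hashes to 5; 5,6,7 taken => place at 8.
11 hashes to 11; 11,12 taken => place at 13.
Table: [102, ∅, ∅, 700, ∅, 991, 838, 634, 141, ∅, ∅, 674, 726, 11, ∅, ∅, ∅]
Lookup 634: h=5, probe 5,6,7 → found at 7.

3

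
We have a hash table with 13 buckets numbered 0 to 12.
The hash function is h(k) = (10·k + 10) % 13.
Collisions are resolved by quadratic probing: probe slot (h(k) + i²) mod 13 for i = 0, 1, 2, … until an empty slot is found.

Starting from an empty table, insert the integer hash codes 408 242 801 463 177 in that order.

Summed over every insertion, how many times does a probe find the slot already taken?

408: h=8 → slot 8
242: h=12 → slot 12
801: h=12, probe 12,0 → slot 0
463: h=12, probe 12,0,3 → slot 3
177: h=12, probe 12,0,3,8,2 → slot 2
Table: [801, -, 177, 463, -, -, -, -, 408, -, -, -, 242]

7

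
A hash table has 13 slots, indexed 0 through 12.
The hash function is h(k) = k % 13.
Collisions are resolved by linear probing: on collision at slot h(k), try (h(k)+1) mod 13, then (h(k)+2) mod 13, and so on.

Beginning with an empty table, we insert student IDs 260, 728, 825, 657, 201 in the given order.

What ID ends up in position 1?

260 hashes to 0; slot 0 is free -> place at 0.
728 hashes to 0; 0 taken -> place at 1.
825 hashes to 6; slot 6 is free -> place at 6.
657 hashes to 7; slot 7 is free -> place at 7.
201 hashes to 6; 6,7 taken -> place at 8.
Table: [260, 728, ., ., ., ., 825, 657, 201, ., ., ., .]

728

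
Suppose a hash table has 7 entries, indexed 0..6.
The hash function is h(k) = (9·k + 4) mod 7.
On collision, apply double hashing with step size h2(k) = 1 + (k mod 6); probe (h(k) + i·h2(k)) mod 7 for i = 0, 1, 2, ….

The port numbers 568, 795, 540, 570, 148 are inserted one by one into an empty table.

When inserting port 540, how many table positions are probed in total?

2

568: h=6 => slot 6
795: h=5 => slot 5
540: h=6, h2=1, probe 6,0 => slot 0
570: h=3 => slot 3
148: h=6, h2=5, probe 6,4 => slot 4
Table: [540, ∅, ∅, 570, 148, 795, 568]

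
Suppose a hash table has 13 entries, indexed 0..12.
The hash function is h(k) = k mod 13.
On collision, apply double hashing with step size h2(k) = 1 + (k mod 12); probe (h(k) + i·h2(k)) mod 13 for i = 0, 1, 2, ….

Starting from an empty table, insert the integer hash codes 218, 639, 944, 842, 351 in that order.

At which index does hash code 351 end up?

Insert 218: h=10, slot 10 empty => index 10.
Insert 639: h=2, slot 2 empty => index 2.
Insert 944: h=8, slot 8 empty => index 8.
Insert 842: h=10, h2=3, slot 10 occupied => index 0.
Insert 351: h=0, h2=4, slot 0 occupied => index 4.
Table: [842, —, 639, —, 351, —, —, —, 944, —, 218, —, —]

4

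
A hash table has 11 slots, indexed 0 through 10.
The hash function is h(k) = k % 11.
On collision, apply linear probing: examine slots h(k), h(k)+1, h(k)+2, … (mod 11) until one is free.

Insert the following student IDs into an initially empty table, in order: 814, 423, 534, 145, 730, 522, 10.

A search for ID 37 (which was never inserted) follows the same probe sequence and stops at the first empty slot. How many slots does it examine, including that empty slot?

5

814: h=0 → slot 0
423: h=5 → slot 5
534: h=6 → slot 6
145: h=2 → slot 2
730: h=4 → slot 4
522: h=5, probe 5,6,7 → slot 7
10: h=10 → slot 10
Table: [814, -, 145, -, 730, 423, 534, 522, -, -, 10]
Lookup 37: h=4, probe 4,5,6,7,8 → slot 8 empty, not found.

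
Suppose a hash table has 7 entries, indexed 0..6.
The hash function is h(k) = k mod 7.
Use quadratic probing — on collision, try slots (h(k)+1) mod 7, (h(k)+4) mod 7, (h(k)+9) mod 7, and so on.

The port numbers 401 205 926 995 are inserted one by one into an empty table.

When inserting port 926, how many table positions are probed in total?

Insert 401: h=2, slot 2 empty → index 2.
Insert 205: h=2, slot 2 occupied → index 3.
Insert 926: h=2, slots 2,3 occupied → index 6.
Insert 995: h=1, slot 1 empty → index 1.
Table: [-, 995, 401, 205, -, -, 926]

3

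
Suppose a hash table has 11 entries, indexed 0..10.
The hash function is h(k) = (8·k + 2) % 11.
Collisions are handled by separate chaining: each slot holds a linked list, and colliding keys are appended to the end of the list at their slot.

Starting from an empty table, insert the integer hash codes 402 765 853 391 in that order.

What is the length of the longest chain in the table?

4

Insert 402: h=6, bucket 6 empty -> new chain.
Insert 765: h=6, bucket 6 nonempty -> append to chain.
Insert 853: h=6, bucket 6 nonempty -> append to chain.
Insert 391: h=6, bucket 6 nonempty -> append to chain.
Final buckets:
0: .
1: .
2: .
3: .
4: .
5: .
6: 402 -> 765 -> 853 -> 391
7: .
8: .
9: .
10: .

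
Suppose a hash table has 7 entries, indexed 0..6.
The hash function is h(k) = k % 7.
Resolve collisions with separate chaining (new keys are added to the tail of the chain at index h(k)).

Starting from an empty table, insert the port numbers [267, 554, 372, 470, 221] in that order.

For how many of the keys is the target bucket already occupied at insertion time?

Insert 267: h=1, bucket 1 empty → new chain.
Insert 554: h=1, bucket 1 nonempty → append to chain.
Insert 372: h=1, bucket 1 nonempty → append to chain.
Insert 470: h=1, bucket 1 nonempty → append to chain.
Insert 221: h=4, bucket 4 empty → new chain.
Final buckets:
0: —
1: 267 -> 554 -> 372 -> 470
2: —
3: —
4: 221
5: —
6: —

3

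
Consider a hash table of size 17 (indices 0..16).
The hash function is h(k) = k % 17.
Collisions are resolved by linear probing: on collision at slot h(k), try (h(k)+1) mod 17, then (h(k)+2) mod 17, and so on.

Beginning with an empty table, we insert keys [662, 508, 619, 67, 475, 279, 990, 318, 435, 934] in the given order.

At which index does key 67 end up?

0

662: h=16 -> slot 16
508: h=15 -> slot 15
619: h=7 -> slot 7
67: h=16, probe 16,0 -> slot 0
475: h=16, probe 16,0,1 -> slot 1
279: h=7, probe 7,8 -> slot 8
990: h=4 -> slot 4
318: h=12 -> slot 12
435: h=10 -> slot 10
934: h=16, probe 16,0,1,2 -> slot 2
Table: [67, 475, 934, -, 990, -, -, 619, 279, -, 435, -, 318, -, -, 508, 662]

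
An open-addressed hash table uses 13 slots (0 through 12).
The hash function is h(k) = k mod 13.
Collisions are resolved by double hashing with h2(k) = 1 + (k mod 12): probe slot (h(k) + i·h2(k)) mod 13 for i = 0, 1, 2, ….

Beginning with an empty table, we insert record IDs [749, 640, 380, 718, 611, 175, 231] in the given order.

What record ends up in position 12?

749: h=8 => slot 8
640: h=3 => slot 3
380: h=3, h2=9, probe 3,12 => slot 12
718: h=3, h2=11, probe 3,1 => slot 1
611: h=0 => slot 0
175: h=6 => slot 6
231: h=10 => slot 10
Table: [611, 718, _, 640, _, _, 175, _, 749, _, 231, _, 380]

380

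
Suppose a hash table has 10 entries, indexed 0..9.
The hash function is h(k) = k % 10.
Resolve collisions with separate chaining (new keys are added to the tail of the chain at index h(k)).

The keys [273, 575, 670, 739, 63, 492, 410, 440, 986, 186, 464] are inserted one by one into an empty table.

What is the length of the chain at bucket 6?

2

273 → bucket 3
575 → bucket 5
670 → bucket 0
739 → bucket 9
63 → bucket 3 (collision)
492 → bucket 2
410 → bucket 0 (collision)
440 → bucket 0 (collision)
986 → bucket 6
186 → bucket 6 (collision)
464 → bucket 4
Final buckets:
0: 670 -> 410 -> 440
1: _
2: 492
3: 273 -> 63
4: 464
5: 575
6: 986 -> 186
7: _
8: _
9: 739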